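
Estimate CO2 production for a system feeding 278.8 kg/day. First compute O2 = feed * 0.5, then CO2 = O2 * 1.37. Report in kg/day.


O2 = 278.8 * 0.5 = 139.4
CO2 = 139.4 * 1.37 = 190.978

190.978 kg/day


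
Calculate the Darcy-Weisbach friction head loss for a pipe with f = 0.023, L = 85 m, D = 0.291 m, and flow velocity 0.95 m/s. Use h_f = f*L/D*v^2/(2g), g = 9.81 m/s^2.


v^2 = 0.95^2 = 0.9025 m^2/s^2
L/D = 85/0.291 = 292.09622
h_f = f*(L/D)*v^2/(2g) = 0.023 * 292.09622 * 0.9025 / 19.62 = 0.309031 m

0.309031 m


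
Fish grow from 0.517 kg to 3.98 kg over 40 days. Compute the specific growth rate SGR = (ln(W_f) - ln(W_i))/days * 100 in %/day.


ln(W_f) = ln(3.98) = 1.3812818
ln(W_i) = ln(0.517) = -0.6597124
ln(W_f) - ln(W_i) = 1.3812818 - -0.6597124 = 2.0409942
SGR = 2.0409942 / 40 * 100 = 5.10249 %/day

5.10249 %/day


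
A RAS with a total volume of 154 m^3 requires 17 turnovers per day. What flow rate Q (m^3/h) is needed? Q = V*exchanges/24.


Daily recirculation volume = 154 m^3 * 17 = 2618 m^3/day
Flow rate Q = daily volume / 24 h = 2618 / 24 = 109.083 m^3/h

109.083 m^3/h


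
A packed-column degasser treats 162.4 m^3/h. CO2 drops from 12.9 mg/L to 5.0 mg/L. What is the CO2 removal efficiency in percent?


CO2_out / CO2_in = 5.0 / 12.9 = 0.3875969
Fraction remaining = 0.3875969
efficiency = (1 - 0.3875969) * 100 = 61.2403 %

61.2403 %


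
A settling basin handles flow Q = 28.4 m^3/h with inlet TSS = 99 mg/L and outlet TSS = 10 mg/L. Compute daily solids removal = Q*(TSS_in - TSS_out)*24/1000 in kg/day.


Concentration drop: TSS_in - TSS_out = 99 - 10 = 89 mg/L
Hourly solids removed = Q * dTSS = 28.4 m^3/h * 89 mg/L = 2527.6 g/h  (m^3/h * mg/L = g/h)
Daily solids removed = 2527.6 * 24 = 60662.4 g/day
Convert g to kg: 60662.4 / 1000 = 60.6624 kg/day

60.6624 kg/day


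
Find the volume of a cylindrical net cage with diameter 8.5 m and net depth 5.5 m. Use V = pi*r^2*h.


r = d/2 = 8.5/2 = 4.25 m
Base area = pi*r^2 = pi*4.25^2 = 56.745017 m^2
Volume = 56.745017 * 5.5 = 312.098 m^3

312.098 m^3


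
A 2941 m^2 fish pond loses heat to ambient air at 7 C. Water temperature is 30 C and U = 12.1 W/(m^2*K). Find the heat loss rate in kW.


Temperature difference dT = 30 - 7 = 23 K
Heat loss (W) = U * A * dT = 12.1 * 2941 * 23 = 818480.3 W
Convert to kW: 818480.3 / 1000 = 818.4803 kW

818.4803 kW


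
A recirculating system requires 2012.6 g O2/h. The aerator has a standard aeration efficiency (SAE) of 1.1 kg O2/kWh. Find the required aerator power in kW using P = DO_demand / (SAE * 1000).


SAE in g O2/kWh = 1.1 * 1000 = 1100 g/kWh
P = DO_demand / SAE_g = 2012.6 / 1100 = 1.82964 kW

1.82964 kW


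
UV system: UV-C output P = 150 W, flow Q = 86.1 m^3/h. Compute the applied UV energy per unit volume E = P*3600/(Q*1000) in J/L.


Energy delivered per hour = 150 W * 3600 s = 540000 J/h
Volume treated per hour = 86.1 m^3/h * 1000 = 86100 L/h
dose = 540000 / 86100 = 6.27178 J/L

6.27178 J/L


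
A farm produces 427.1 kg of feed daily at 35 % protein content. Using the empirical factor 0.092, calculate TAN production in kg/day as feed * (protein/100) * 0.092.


Protein in feed = 427.1 * 35/100 = 149.485 kg/day
TAN = protein * 0.092 = 149.485 * 0.092 = 13.75262 kg/day

13.75262 kg/day


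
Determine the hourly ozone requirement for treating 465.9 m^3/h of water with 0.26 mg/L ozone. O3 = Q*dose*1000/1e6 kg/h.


O3 demand (mg/h) = Q * dose * 1000 = 465.9 * 0.26 * 1000 = 121134 mg/h
Convert mg to kg: 121134 / 1e6 = 0.121134 kg/h

0.121134 kg/h


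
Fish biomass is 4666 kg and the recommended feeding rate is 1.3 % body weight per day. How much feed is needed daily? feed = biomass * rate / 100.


Feeding rate fraction = 1.3% / 100 = 0.013
Daily feed = 4666 kg * 0.013 = 60.658 kg/day

60.658 kg/day


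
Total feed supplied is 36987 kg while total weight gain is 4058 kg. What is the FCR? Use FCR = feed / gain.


FCR = feed consumed / weight gained
FCR = 36987 kg / 4058 kg = 9.11459

9.11459


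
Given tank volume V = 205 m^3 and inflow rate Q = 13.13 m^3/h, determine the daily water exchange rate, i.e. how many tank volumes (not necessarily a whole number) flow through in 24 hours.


Daily flow volume = 13.13 m^3/h * 24 h = 315.12 m^3/day
Exchanges = daily flow / tank volume = 315.12 / 205 = 1.53717 exchanges/day

1.53717 exchanges/day


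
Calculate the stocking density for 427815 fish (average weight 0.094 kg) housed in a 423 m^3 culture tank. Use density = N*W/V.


Total biomass = 427815 fish * 0.094 kg = 40214.61 kg
Density = total biomass / volume = 40214.61 / 423 = 95.07 kg/m^3

95.07 kg/m^3


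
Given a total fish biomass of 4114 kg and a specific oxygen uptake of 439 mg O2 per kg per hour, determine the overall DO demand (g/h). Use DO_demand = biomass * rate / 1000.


Total O2 consumption (mg/h) = 4114 kg * 439 mg/(kg*h) = 1806046 mg/h
Convert to g/h: 1806046 / 1000 = 1806.046 g/h

1806.046 g/h


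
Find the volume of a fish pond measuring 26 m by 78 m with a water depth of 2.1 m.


Base area = L * W = 26 * 78 = 2028 m^2
Volume = area * depth = 2028 * 2.1 = 4258.8 m^3

4258.8 m^3


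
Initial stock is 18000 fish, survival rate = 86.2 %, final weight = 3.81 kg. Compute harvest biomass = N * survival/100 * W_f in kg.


Survivors = 18000 * 86.2/100 = 15516 fish
Harvest biomass = survivors * W_f = 15516 * 3.81 = 59115.96 kg

59115.96 kg


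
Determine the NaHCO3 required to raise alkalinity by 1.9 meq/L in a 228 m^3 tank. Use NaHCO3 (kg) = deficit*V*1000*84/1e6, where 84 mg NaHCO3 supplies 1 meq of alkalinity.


Tank volume in L = 228 m^3 * 1000 = 228000 L
Total meq required = 1.9 meq/L * 228000 L = 433200 meq
NaHCO3 mass = 433200 meq * 84 mg/meq / 1e6 = 36.3888 kg

36.3888 kg


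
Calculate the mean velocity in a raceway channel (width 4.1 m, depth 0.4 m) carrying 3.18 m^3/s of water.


Cross-sectional area = W * d = 4.1 * 0.4 = 1.64 m^2
Velocity = Q / A = 3.18 / 1.64 = 1.93902 m/s

1.93902 m/s


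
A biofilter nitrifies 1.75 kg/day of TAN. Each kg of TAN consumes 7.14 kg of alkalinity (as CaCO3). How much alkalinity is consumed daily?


Alkalinity factor: 7.14 kg CaCO3 consumed per kg TAN nitrified
alk = 1.75 kg TAN * 7.14 = 12.495 kg CaCO3/day

12.495 kg CaCO3/day


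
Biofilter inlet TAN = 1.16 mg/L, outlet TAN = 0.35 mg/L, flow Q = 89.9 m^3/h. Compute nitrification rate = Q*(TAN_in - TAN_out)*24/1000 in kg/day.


Concentration drop: TAN_in - TAN_out = 1.16 - 0.35 = 0.81 mg/L
Hourly TAN removed = Q * dTAN = 89.9 m^3/h * 0.81 mg/L = 72.819 g/h  (m^3/h * mg/L = g/h)
Daily TAN removed = 72.819 * 24 = 1747.656 g/day
Convert to kg/day: 1747.656 / 1000 = 1.747656 kg/day

1.747656 kg/day


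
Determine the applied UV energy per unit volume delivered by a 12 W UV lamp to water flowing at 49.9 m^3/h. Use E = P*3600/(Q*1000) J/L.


Energy delivered per hour = 12 W * 3600 s = 43200 J/h
Volume treated per hour = 49.9 m^3/h * 1000 = 49900 L/h
dose = 43200 / 49900 = 0.865731 J/L

0.865731 J/L


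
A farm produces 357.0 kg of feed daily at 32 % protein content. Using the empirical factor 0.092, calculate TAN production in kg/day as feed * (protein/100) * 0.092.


Protein in feed = 357.0 * 32/100 = 114.24 kg/day
TAN = protein * 0.092 = 114.24 * 0.092 = 10.51008 kg/day

10.51008 kg/day


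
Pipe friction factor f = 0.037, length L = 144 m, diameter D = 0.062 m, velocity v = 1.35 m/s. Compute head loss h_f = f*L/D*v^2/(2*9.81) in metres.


v^2 = 1.35^2 = 1.8225 m^2/s^2
L/D = 144/0.062 = 2322.5806
h_f = f*(L/D)*v^2/(2g) = 0.037 * 2322.5806 * 1.8225 / 19.62 = 7.98254 m

7.98254 m


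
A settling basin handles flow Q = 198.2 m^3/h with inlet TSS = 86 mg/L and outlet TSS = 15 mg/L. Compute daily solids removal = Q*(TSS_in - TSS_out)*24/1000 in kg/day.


Concentration drop: TSS_in - TSS_out = 86 - 15 = 71 mg/L
Hourly solids removed = Q * dTSS = 198.2 m^3/h * 71 mg/L = 14072.2 g/h  (m^3/h * mg/L = g/h)
Daily solids removed = 14072.2 * 24 = 337732.8 g/day
Convert g to kg: 337732.8 / 1000 = 337.7328 kg/day

337.7328 kg/day


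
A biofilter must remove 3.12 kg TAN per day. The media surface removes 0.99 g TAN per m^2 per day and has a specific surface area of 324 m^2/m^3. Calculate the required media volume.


A = 3.12*1000 / 0.99 = 3151.5152 m^2
V = 3151.5152 / 324 = 9.7269

9.7269 m^3


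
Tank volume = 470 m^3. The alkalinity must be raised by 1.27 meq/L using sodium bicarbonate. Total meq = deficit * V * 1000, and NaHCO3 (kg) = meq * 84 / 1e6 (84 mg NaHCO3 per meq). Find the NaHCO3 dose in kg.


Tank volume in L = 470 m^3 * 1000 = 470000 L
Total meq required = 1.27 meq/L * 470000 L = 596900 meq
NaHCO3 mass = 596900 meq * 84 mg/meq / 1e6 = 50.1396 kg

50.1396 kg


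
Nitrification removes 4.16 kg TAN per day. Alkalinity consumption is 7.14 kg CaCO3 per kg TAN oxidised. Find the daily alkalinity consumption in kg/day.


Alkalinity factor: 7.14 kg CaCO3 consumed per kg TAN nitrified
alk = 4.16 kg TAN * 7.14 = 29.7024 kg CaCO3/day

29.7024 kg CaCO3/day


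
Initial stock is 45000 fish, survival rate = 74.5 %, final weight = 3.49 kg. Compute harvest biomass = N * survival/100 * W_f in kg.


Survivors = 45000 * 74.5/100 = 33525 fish
Harvest biomass = survivors * W_f = 33525 * 3.49 = 117002.25 kg

117002.25 kg


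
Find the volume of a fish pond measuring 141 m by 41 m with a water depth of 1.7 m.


Base area = L * W = 141 * 41 = 5781 m^2
Volume = area * depth = 5781 * 1.7 = 9827.7 m^3

9827.7 m^3


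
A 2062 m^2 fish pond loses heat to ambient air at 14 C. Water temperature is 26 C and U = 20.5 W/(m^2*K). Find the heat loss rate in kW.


Temperature difference dT = 26 - 14 = 12 K
Heat loss (W) = U * A * dT = 20.5 * 2062 * 12 = 507252 W
Convert to kW: 507252 / 1000 = 507.252 kW

507.252 kW


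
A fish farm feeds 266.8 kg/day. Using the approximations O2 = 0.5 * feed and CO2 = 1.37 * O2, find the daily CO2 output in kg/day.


O2 = 266.8 * 0.5 = 133.4
CO2 = 133.4 * 1.37 = 182.758

182.758 kg/day


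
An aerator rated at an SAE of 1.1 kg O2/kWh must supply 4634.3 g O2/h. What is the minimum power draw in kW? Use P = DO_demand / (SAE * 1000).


SAE in g O2/kWh = 1.1 * 1000 = 1100 g/kWh
P = DO_demand / SAE_g = 4634.3 / 1100 = 4.213 kW

4.213 kW


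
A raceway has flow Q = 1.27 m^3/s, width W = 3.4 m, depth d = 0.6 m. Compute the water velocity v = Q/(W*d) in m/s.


Cross-sectional area = W * d = 3.4 * 0.6 = 2.04 m^2
Velocity = Q / A = 1.27 / 2.04 = 0.622549 m/s

0.622549 m/s


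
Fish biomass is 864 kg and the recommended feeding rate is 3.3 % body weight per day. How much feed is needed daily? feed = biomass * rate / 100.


Feeding rate fraction = 3.3% / 100 = 0.033
Daily feed = 864 kg * 0.033 = 28.512 kg/day

28.512 kg/day


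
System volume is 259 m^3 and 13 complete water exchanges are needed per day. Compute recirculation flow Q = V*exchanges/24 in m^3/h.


Daily recirculation volume = 259 m^3 * 13 = 3367 m^3/day
Flow rate Q = daily volume / 24 h = 3367 / 24 = 140.292 m^3/h

140.292 m^3/h


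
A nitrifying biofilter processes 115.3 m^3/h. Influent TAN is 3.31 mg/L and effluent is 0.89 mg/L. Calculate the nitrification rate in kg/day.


Concentration drop: TAN_in - TAN_out = 3.31 - 0.89 = 2.42 mg/L
Hourly TAN removed = Q * dTAN = 115.3 m^3/h * 2.42 mg/L = 279.026 g/h  (m^3/h * mg/L = g/h)
Daily TAN removed = 279.026 * 24 = 6696.624 g/day
Convert to kg/day: 6696.624 / 1000 = 6.696624 kg/day

6.696624 kg/day


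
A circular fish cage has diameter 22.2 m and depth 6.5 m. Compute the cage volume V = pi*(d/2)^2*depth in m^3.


r = d/2 = 22.2/2 = 11.1 m
Base area = pi*r^2 = pi*11.1^2 = 387.07563 m^2
Volume = 387.07563 * 6.5 = 2515.99 m^3

2515.99 m^3


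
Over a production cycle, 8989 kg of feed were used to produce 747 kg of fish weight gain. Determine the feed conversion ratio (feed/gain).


FCR = feed consumed / weight gained
FCR = 8989 kg / 747 kg = 12.0335

12.0335


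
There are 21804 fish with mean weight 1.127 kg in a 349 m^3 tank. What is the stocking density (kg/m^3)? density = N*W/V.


Total biomass = 21804 fish * 1.127 kg = 24573.108 kg
Density = total biomass / volume = 24573.108 / 349 = 70.4101 kg/m^3

70.4101 kg/m^3


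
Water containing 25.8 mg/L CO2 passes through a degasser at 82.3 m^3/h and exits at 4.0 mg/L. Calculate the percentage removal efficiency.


CO2_out / CO2_in = 4.0 / 25.8 = 0.15503876
Fraction remaining = 0.15503876
efficiency = (1 - 0.15503876) * 100 = 84.4961 %

84.4961 %


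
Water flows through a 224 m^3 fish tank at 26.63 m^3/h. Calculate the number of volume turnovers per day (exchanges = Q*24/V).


Daily flow volume = 26.63 m^3/h * 24 h = 639.12 m^3/day
Exchanges = daily flow / tank volume = 639.12 / 224 = 2.85321 exchanges/day

2.85321 exchanges/day


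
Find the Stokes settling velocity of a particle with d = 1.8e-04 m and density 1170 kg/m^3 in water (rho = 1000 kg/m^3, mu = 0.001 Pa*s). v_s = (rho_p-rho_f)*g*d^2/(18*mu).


Density difference: rho_p - rho_f = 1170 - 1000 = 170 kg/m^3
d^2 = (1.8e-04)^2 = 3.24e-08 m^2
Numerator = (rho_p - rho_f) * g * d^2 = 170 * 9.81 * 3.24e-08 = 5.403348e-05
Denominator = 18 * mu = 18 * 0.001 = 0.018
v_s = 5.403348e-05 / 0.018 = 0.00300186 m/s
Check: Re = rho_f * v_s * d / mu = 1000 * 0.00300186 * 1.8e-04 / 0.001 = 0.54 < 1, so Stokes' law applies.

0.00300186 m/s


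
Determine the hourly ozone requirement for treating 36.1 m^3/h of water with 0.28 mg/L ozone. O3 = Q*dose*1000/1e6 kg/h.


O3 demand (mg/h) = Q * dose * 1000 = 36.1 * 0.28 * 1000 = 10108 mg/h
Convert mg to kg: 10108 / 1e6 = 0.010108 kg/h

0.010108 kg/h


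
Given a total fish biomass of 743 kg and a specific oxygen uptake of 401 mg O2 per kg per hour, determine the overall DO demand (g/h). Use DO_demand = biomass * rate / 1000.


Total O2 consumption (mg/h) = 743 kg * 401 mg/(kg*h) = 297943 mg/h
Convert to g/h: 297943 / 1000 = 297.943 g/h

297.943 g/h


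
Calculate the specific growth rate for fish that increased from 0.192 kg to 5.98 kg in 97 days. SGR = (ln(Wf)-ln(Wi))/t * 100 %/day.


ln(W_f) = ln(5.98) = 1.7884206
ln(W_i) = ln(0.192) = -1.6502599
ln(W_f) - ln(W_i) = 1.7884206 - -1.6502599 = 3.4386805
SGR = 3.4386805 / 97 * 100 = 3.54503 %/day

3.54503 %/day


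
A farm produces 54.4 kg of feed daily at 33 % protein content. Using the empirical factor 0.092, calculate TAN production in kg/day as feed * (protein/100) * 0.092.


Protein in feed = 54.4 * 33/100 = 17.952 kg/day
TAN = protein * 0.092 = 17.952 * 0.092 = 1.651584 kg/day

1.651584 kg/day


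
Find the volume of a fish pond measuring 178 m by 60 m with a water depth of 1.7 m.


Base area = L * W = 178 * 60 = 10680 m^2
Volume = area * depth = 10680 * 1.7 = 18156 m^3

18156 m^3


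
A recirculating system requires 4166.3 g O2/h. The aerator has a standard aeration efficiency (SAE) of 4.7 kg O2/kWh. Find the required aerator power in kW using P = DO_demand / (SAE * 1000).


SAE in g O2/kWh = 4.7 * 1000 = 4700 g/kWh
P = DO_demand / SAE_g = 4166.3 / 4700 = 0.886447 kW

0.886447 kW


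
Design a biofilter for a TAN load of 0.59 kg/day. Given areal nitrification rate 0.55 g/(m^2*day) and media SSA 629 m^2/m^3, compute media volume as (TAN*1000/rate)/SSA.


A = 0.59*1000 / 0.55 = 1072.7273 m^2
V = 1072.7273 / 629 = 1.70545

1.70545 m^3


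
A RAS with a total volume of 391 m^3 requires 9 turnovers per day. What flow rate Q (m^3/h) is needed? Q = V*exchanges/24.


Daily recirculation volume = 391 m^3 * 9 = 3519 m^3/day
Flow rate Q = daily volume / 24 h = 3519 / 24 = 146.625 m^3/h

146.625 m^3/h


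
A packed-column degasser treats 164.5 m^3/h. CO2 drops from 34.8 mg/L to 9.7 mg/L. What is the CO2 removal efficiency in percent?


CO2_out / CO2_in = 9.7 / 34.8 = 0.27873563
Fraction remaining = 0.27873563
efficiency = (1 - 0.27873563) * 100 = 72.1264 %

72.1264 %


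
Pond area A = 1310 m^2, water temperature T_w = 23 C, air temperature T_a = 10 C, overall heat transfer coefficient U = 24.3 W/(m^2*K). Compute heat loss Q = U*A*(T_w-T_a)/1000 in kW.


Temperature difference dT = 23 - 10 = 13 K
Heat loss (W) = U * A * dT = 24.3 * 1310 * 13 = 413829 W
Convert to kW: 413829 / 1000 = 413.829 kW

413.829 kW


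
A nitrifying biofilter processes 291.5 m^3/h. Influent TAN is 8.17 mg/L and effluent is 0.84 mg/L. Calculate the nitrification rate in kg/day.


Concentration drop: TAN_in - TAN_out = 8.17 - 0.84 = 7.33 mg/L
Hourly TAN removed = Q * dTAN = 291.5 m^3/h * 7.33 mg/L = 2136.695 g/h  (m^3/h * mg/L = g/h)
Daily TAN removed = 2136.695 * 24 = 51280.68 g/day
Convert to kg/day: 51280.68 / 1000 = 51.28068 kg/day

51.28068 kg/day


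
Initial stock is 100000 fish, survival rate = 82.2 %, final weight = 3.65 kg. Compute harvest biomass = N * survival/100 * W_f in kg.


Survivors = 100000 * 82.2/100 = 82200 fish
Harvest biomass = survivors * W_f = 82200 * 3.65 = 300030 kg

300030 kg


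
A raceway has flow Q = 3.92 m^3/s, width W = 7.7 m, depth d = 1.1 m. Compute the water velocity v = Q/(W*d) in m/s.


Cross-sectional area = W * d = 7.7 * 1.1 = 8.47 m^2
Velocity = Q / A = 3.92 / 8.47 = 0.46281 m/s

0.46281 m/s


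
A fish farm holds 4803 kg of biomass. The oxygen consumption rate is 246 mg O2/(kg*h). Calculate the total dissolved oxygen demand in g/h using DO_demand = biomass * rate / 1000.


Total O2 consumption (mg/h) = 4803 kg * 246 mg/(kg*h) = 1181538 mg/h
Convert to g/h: 1181538 / 1000 = 1181.538 g/h

1181.538 g/h


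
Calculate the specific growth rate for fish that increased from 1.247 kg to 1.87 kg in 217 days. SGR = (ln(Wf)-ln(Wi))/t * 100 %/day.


ln(W_f) = ln(1.87) = 0.62593843
ln(W_i) = ln(1.247) = 0.22074067
ln(W_f) - ln(W_i) = 0.62593843 - 0.22074067 = 0.40519776
SGR = 0.40519776 / 217 * 100 = 0.186727 %/day

0.186727 %/day


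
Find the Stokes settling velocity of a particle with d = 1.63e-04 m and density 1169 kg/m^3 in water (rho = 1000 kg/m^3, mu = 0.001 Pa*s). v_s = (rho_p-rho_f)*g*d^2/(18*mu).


Density difference: rho_p - rho_f = 1169 - 1000 = 169 kg/m^3
d^2 = (1.63e-04)^2 = 2.6569e-08 m^2
Numerator = (rho_p - rho_f) * g * d^2 = 169 * 9.81 * 2.6569e-08 = 4.4048479e-05
Denominator = 18 * mu = 18 * 0.001 = 0.018
v_s = 4.4048479e-05 / 0.018 = 0.00244714 m/s
Check: Re = rho_f * v_s * d / mu = 1000 * 0.00244714 * 1.63e-04 / 0.001 = 0.399 < 1, so Stokes' law applies.

0.00244714 m/s


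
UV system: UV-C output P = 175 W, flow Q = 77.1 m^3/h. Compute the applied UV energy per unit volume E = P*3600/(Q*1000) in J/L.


Energy delivered per hour = 175 W * 3600 s = 630000 J/h
Volume treated per hour = 77.1 m^3/h * 1000 = 77100 L/h
dose = 630000 / 77100 = 8.17121 J/L

8.17121 J/L


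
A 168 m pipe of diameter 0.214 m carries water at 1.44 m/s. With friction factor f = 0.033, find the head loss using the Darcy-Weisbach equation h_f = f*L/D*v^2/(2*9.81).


v^2 = 1.44^2 = 2.0736 m^2/s^2
L/D = 168/0.214 = 785.04673
h_f = f*(L/D)*v^2/(2g) = 0.033 * 785.04673 * 2.0736 / 19.62 = 2.73801 m

2.73801 m


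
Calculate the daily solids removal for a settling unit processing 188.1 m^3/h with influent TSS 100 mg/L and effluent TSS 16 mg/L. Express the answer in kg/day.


Concentration drop: TSS_in - TSS_out = 100 - 16 = 84 mg/L
Hourly solids removed = Q * dTSS = 188.1 m^3/h * 84 mg/L = 15800.4 g/h  (m^3/h * mg/L = g/h)
Daily solids removed = 15800.4 * 24 = 379209.6 g/day
Convert g to kg: 379209.6 / 1000 = 379.2096 kg/day

379.2096 kg/day


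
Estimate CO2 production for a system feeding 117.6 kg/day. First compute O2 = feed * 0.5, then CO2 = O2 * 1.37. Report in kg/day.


O2 = 117.6 * 0.5 = 58.8
CO2 = 58.8 * 1.37 = 80.556

80.556 kg/day


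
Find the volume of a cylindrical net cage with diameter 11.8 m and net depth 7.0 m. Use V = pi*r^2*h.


r = d/2 = 11.8/2 = 5.9 m
Base area = pi*r^2 = pi*5.9^2 = 109.35884 m^2
Volume = 109.35884 * 7.0 = 765.512 m^3

765.512 m^3


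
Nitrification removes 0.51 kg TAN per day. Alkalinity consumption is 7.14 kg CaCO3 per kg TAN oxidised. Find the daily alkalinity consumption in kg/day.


Alkalinity factor: 7.14 kg CaCO3 consumed per kg TAN nitrified
alk = 0.51 kg TAN * 7.14 = 3.6414 kg CaCO3/day

3.6414 kg CaCO3/day


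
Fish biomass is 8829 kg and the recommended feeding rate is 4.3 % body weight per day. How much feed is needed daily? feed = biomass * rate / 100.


Feeding rate fraction = 4.3% / 100 = 0.043
Daily feed = 8829 kg * 0.043 = 379.647 kg/day

379.647 kg/day


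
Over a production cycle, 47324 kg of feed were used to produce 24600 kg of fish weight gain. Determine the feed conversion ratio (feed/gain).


FCR = feed consumed / weight gained
FCR = 47324 kg / 24600 kg = 1.92374

1.92374


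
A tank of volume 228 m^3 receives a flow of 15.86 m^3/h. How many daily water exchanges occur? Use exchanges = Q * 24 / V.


Daily flow volume = 15.86 m^3/h * 24 h = 380.64 m^3/day
Exchanges = daily flow / tank volume = 380.64 / 228 = 1.66947 exchanges/day

1.66947 exchanges/day


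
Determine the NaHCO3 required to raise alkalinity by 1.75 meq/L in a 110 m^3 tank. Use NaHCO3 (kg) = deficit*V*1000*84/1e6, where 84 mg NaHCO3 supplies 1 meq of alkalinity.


Tank volume in L = 110 m^3 * 1000 = 110000 L
Total meq required = 1.75 meq/L * 110000 L = 192500 meq
NaHCO3 mass = 192500 meq * 84 mg/meq / 1e6 = 16.17 kg

16.17 kg


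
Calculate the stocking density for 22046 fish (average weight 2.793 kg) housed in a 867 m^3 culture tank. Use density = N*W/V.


Total biomass = 22046 fish * 2.793 kg = 61574.478 kg
Density = total biomass / volume = 61574.478 / 867 = 71.0202 kg/m^3

71.0202 kg/m^3


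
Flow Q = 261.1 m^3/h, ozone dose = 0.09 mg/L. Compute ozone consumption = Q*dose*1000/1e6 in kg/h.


O3 demand (mg/h) = Q * dose * 1000 = 261.1 * 0.09 * 1000 = 23499 mg/h
Convert mg to kg: 23499 / 1e6 = 0.023499 kg/h

0.023499 kg/h


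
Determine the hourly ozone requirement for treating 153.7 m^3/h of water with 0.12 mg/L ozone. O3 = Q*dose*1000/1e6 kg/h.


O3 demand (mg/h) = Q * dose * 1000 = 153.7 * 0.12 * 1000 = 18444 mg/h
Convert mg to kg: 18444 / 1e6 = 0.018444 kg/h

0.018444 kg/h


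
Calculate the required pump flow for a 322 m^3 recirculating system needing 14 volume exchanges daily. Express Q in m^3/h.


Daily recirculation volume = 322 m^3 * 14 = 4508 m^3/day
Flow rate Q = daily volume / 24 h = 4508 / 24 = 187.833 m^3/h

187.833 m^3/h


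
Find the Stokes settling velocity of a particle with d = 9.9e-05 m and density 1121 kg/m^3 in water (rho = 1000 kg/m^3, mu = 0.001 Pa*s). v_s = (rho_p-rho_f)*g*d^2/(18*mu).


Density difference: rho_p - rho_f = 1121 - 1000 = 121 kg/m^3
d^2 = (9.9e-05)^2 = 9.801e-09 m^2
Numerator = (rho_p - rho_f) * g * d^2 = 121 * 9.81 * 9.801e-09 = 1.1633885e-05
Denominator = 18 * mu = 18 * 0.001 = 0.018
v_s = 1.1633885e-05 / 0.018 = 6.46327e-04 m/s
Check: Re = rho_f * v_s * d / mu = 1000 * 6.46327e-04 * 9.9e-05 / 0.001 = 0.064 < 1, so Stokes' law applies.

6.46327e-04 m/s


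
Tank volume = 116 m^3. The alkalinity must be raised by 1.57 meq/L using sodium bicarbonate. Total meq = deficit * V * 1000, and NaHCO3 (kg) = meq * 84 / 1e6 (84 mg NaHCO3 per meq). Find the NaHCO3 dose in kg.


Tank volume in L = 116 m^3 * 1000 = 116000 L
Total meq required = 1.57 meq/L * 116000 L = 182120 meq
NaHCO3 mass = 182120 meq * 84 mg/meq / 1e6 = 15.2981 kg

15.2981 kg


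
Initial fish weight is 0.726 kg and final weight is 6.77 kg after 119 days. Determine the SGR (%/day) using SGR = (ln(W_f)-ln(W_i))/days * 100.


ln(W_f) = ln(6.77) = 1.9125011
ln(W_i) = ln(0.726) = -0.32020526
ln(W_f) - ln(W_i) = 1.9125011 - -0.32020526 = 2.2327064
SGR = 2.2327064 / 119 * 100 = 1.87622 %/day

1.87622 %/day


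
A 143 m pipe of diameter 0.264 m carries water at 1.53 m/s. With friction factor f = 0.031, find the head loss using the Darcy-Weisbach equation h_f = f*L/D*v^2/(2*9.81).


v^2 = 1.53^2 = 2.3409 m^2/s^2
L/D = 143/0.264 = 541.66667
h_f = f*(L/D)*v^2/(2g) = 0.031 * 541.66667 * 2.3409 / 19.62 = 2.00345 m

2.00345 m


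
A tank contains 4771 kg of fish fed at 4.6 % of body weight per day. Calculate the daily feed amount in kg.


Feeding rate fraction = 4.6% / 100 = 0.046
Daily feed = 4771 kg * 0.046 = 219.466 kg/day

219.466 kg/day


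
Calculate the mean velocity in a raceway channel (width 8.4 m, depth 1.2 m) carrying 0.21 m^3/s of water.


Cross-sectional area = W * d = 8.4 * 1.2 = 10.08 m^2
Velocity = Q / A = 0.21 / 10.08 = 0.0208333 m/s

0.0208333 m/s


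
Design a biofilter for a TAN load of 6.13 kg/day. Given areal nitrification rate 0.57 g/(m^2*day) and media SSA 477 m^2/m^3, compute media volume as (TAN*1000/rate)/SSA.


A = 6.13*1000 / 0.57 = 10754.386 m^2
V = 10754.386 / 477 = 22.5459

22.5459 m^3


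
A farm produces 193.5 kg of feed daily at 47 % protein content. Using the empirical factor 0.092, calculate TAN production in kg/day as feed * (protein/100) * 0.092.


Protein in feed = 193.5 * 47/100 = 90.945 kg/day
TAN = protein * 0.092 = 90.945 * 0.092 = 8.36694 kg/day

8.36694 kg/day


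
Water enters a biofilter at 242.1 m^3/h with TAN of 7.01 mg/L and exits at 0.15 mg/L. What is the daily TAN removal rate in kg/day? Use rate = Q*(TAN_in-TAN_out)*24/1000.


Concentration drop: TAN_in - TAN_out = 7.01 - 0.15 = 6.86 mg/L
Hourly TAN removed = Q * dTAN = 242.1 m^3/h * 6.86 mg/L = 1660.806 g/h  (m^3/h * mg/L = g/h)
Daily TAN removed = 1660.806 * 24 = 39859.344 g/day
Convert to kg/day: 39859.344 / 1000 = 39.859344 kg/day

39.859344 kg/day


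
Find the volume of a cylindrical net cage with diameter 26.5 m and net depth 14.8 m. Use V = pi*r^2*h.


r = d/2 = 26.5/2 = 13.25 m
Base area = pi*r^2 = pi*13.25^2 = 551.54586 m^2
Volume = 551.54586 * 14.8 = 8162.88 m^3

8162.88 m^3


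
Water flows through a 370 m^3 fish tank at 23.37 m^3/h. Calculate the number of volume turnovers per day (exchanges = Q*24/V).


Daily flow volume = 23.37 m^3/h * 24 h = 560.88 m^3/day
Exchanges = daily flow / tank volume = 560.88 / 370 = 1.51589 exchanges/day

1.51589 exchanges/day


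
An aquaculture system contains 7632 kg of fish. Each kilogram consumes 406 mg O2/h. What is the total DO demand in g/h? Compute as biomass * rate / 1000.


Total O2 consumption (mg/h) = 7632 kg * 406 mg/(kg*h) = 3098592 mg/h
Convert to g/h: 3098592 / 1000 = 3098.592 g/h

3098.592 g/h


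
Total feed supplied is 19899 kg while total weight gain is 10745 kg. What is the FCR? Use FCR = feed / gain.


FCR = feed consumed / weight gained
FCR = 19899 kg / 10745 kg = 1.85193

1.85193


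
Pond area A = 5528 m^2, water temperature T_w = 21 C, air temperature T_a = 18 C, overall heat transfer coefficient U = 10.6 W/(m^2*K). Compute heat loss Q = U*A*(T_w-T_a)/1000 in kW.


Temperature difference dT = 21 - 18 = 3 K
Heat loss (W) = U * A * dT = 10.6 * 5528 * 3 = 175790.4 W
Convert to kW: 175790.4 / 1000 = 175.7904 kW

175.7904 kW


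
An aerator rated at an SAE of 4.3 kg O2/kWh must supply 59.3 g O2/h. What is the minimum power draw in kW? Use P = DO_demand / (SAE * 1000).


SAE in g O2/kWh = 4.3 * 1000 = 4300 g/kWh
P = DO_demand / SAE_g = 59.3 / 4300 = 0.0137907 kW

0.0137907 kW


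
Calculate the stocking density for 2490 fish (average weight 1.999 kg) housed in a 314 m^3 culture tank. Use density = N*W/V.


Total biomass = 2490 fish * 1.999 kg = 4977.51 kg
Density = total biomass / volume = 4977.51 / 314 = 15.8519 kg/m^3

15.8519 kg/m^3


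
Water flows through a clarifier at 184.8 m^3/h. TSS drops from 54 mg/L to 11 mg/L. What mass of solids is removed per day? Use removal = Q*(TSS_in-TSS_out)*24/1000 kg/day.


Concentration drop: TSS_in - TSS_out = 54 - 11 = 43 mg/L
Hourly solids removed = Q * dTSS = 184.8 m^3/h * 43 mg/L = 7946.4 g/h  (m^3/h * mg/L = g/h)
Daily solids removed = 7946.4 * 24 = 190713.6 g/day
Convert g to kg: 190713.6 / 1000 = 190.7136 kg/day

190.7136 kg/day


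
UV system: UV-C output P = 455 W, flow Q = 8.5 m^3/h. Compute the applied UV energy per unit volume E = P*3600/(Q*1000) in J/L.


Energy delivered per hour = 455 W * 3600 s = 1638000 J/h
Volume treated per hour = 8.5 m^3/h * 1000 = 8500 L/h
dose = 1638000 / 8500 = 192.706 J/L

192.706 J/L


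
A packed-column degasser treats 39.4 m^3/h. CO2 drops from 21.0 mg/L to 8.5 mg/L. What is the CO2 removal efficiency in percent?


CO2_out / CO2_in = 8.5 / 21.0 = 0.4047619
Fraction remaining = 0.4047619
efficiency = (1 - 0.4047619) * 100 = 59.5238 %

59.5238 %


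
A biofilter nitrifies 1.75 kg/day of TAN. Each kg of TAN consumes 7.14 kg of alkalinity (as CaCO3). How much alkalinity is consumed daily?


Alkalinity factor: 7.14 kg CaCO3 consumed per kg TAN nitrified
alk = 1.75 kg TAN * 7.14 = 12.495 kg CaCO3/day

12.495 kg CaCO3/day


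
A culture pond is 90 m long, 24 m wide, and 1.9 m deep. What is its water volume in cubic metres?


Base area = L * W = 90 * 24 = 2160 m^2
Volume = area * depth = 2160 * 1.9 = 4104 m^3

4104 m^3


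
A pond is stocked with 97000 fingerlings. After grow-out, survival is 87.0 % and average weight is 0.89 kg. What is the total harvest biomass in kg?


Survivors = 97000 * 87.0/100 = 84390 fish
Harvest biomass = survivors * W_f = 84390 * 0.89 = 75107.1 kg

75107.1 kg


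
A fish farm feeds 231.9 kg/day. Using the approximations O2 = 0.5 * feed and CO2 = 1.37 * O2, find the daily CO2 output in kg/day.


O2 = 231.9 * 0.5 = 115.95
CO2 = 115.95 * 1.37 = 158.8515

158.8515 kg/day


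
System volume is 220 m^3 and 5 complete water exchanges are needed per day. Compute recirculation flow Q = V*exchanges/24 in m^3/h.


Daily recirculation volume = 220 m^3 * 5 = 1100 m^3/day
Flow rate Q = daily volume / 24 h = 1100 / 24 = 45.8333 m^3/h

45.8333 m^3/h


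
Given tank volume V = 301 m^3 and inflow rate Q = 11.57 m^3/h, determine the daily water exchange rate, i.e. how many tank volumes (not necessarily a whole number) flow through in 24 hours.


Daily flow volume = 11.57 m^3/h * 24 h = 277.68 m^3/day
Exchanges = daily flow / tank volume = 277.68 / 301 = 0.922525 exchanges/day

0.922525 exchanges/day


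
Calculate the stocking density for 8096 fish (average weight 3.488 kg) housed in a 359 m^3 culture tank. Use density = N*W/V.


Total biomass = 8096 fish * 3.488 kg = 28238.848 kg
Density = total biomass / volume = 28238.848 / 359 = 78.6597 kg/m^3

78.6597 kg/m^3


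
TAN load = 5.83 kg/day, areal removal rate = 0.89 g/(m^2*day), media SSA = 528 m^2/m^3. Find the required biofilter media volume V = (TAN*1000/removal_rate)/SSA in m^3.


A = 5.83*1000 / 0.89 = 6550.5618 m^2
V = 6550.5618 / 528 = 12.4064

12.4064 m^3


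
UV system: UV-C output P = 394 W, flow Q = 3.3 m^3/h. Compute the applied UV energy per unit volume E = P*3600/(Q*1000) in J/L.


Energy delivered per hour = 394 W * 3600 s = 1418400 J/h
Volume treated per hour = 3.3 m^3/h * 1000 = 3300 L/h
dose = 1418400 / 3300 = 429.818 J/L

429.818 J/L


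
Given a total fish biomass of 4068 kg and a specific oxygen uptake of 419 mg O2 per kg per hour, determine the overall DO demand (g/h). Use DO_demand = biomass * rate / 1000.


Total O2 consumption (mg/h) = 4068 kg * 419 mg/(kg*h) = 1704492 mg/h
Convert to g/h: 1704492 / 1000 = 1704.492 g/h

1704.492 g/h


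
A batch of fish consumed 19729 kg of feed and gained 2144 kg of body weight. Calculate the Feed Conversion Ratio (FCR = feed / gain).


FCR = feed consumed / weight gained
FCR = 19729 kg / 2144 kg = 9.20196

9.20196


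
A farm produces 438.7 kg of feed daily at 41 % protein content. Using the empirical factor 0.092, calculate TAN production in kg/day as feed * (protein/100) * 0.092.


Protein in feed = 438.7 * 41/100 = 179.867 kg/day
TAN = protein * 0.092 = 179.867 * 0.092 = 16.547764 kg/day

16.547764 kg/day


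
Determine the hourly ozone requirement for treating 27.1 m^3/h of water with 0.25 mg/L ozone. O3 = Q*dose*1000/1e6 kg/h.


O3 demand (mg/h) = Q * dose * 1000 = 27.1 * 0.25 * 1000 = 6775 mg/h
Convert mg to kg: 6775 / 1e6 = 0.006775 kg/h

0.006775 kg/h


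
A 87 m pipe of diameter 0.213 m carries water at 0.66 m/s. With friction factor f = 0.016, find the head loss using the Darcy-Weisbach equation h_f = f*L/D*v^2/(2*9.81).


v^2 = 0.66^2 = 0.4356 m^2/s^2
L/D = 87/0.213 = 408.4507
h_f = f*(L/D)*v^2/(2g) = 0.016 * 408.4507 * 0.4356 / 19.62 = 0.145094 m

0.145094 m


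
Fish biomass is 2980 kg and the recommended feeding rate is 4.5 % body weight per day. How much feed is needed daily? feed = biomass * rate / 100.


Feeding rate fraction = 4.5% / 100 = 0.045
Daily feed = 2980 kg * 0.045 = 134.1 kg/day

134.1 kg/day


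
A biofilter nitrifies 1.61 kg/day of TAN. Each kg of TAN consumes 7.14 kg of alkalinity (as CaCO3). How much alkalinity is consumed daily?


Alkalinity factor: 7.14 kg CaCO3 consumed per kg TAN nitrified
alk = 1.61 kg TAN * 7.14 = 11.4954 kg CaCO3/day

11.4954 kg CaCO3/day


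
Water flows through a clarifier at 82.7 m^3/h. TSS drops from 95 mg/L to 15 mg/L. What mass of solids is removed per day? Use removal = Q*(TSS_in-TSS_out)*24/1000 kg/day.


Concentration drop: TSS_in - TSS_out = 95 - 15 = 80 mg/L
Hourly solids removed = Q * dTSS = 82.7 m^3/h * 80 mg/L = 6616 g/h  (m^3/h * mg/L = g/h)
Daily solids removed = 6616 * 24 = 158784 g/day
Convert g to kg: 158784 / 1000 = 158.784 kg/day

158.784 kg/day


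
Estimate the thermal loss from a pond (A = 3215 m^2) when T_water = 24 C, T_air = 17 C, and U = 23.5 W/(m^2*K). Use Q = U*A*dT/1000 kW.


Temperature difference dT = 24 - 17 = 7 K
Heat loss (W) = U * A * dT = 23.5 * 3215 * 7 = 528867.5 W
Convert to kW: 528867.5 / 1000 = 528.8675 kW

528.8675 kW


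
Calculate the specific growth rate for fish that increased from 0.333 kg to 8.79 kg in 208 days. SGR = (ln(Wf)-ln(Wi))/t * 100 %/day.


ln(W_f) = ln(8.79) = 2.1736147
ln(W_i) = ln(0.333) = -1.0996128
ln(W_f) - ln(W_i) = 2.1736147 - -1.0996128 = 3.2732275
SGR = 3.2732275 / 208 * 100 = 1.57367 %/day

1.57367 %/day


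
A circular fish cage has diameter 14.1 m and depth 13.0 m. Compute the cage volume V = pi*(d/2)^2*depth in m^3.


r = d/2 = 14.1/2 = 7.05 m
Base area = pi*r^2 = pi*7.05^2 = 156.14501 m^2
Volume = 156.14501 * 13.0 = 2029.89 m^3

2029.89 m^3


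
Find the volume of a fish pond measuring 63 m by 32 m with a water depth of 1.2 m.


Base area = L * W = 63 * 32 = 2016 m^2
Volume = area * depth = 2016 * 1.2 = 2419.2 m^3

2419.2 m^3


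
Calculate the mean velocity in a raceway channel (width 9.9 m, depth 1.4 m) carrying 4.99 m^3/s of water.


Cross-sectional area = W * d = 9.9 * 1.4 = 13.86 m^2
Velocity = Q / A = 4.99 / 13.86 = 0.360029 m/s

0.360029 m/s


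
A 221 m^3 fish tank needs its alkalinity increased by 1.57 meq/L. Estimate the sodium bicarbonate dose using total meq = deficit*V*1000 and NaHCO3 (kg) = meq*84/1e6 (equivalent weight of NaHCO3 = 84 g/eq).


Tank volume in L = 221 m^3 * 1000 = 221000 L
Total meq required = 1.57 meq/L * 221000 L = 346970 meq
NaHCO3 mass = 346970 meq * 84 mg/meq / 1e6 = 29.1455 kg

29.1455 kg


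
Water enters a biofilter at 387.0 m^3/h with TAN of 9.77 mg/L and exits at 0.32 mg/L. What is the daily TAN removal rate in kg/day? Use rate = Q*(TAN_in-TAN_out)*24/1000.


Concentration drop: TAN_in - TAN_out = 9.77 - 0.32 = 9.45 mg/L
Hourly TAN removed = Q * dTAN = 387.0 m^3/h * 9.45 mg/L = 3657.15 g/h  (m^3/h * mg/L = g/h)
Daily TAN removed = 3657.15 * 24 = 87771.6 g/day
Convert to kg/day: 87771.6 / 1000 = 87.7716 kg/day

87.7716 kg/day


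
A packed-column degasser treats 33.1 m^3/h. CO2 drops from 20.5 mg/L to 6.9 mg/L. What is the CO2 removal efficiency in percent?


CO2_out / CO2_in = 6.9 / 20.5 = 0.33658537
Fraction remaining = 0.33658537
efficiency = (1 - 0.33658537) * 100 = 66.3415 %

66.3415 %


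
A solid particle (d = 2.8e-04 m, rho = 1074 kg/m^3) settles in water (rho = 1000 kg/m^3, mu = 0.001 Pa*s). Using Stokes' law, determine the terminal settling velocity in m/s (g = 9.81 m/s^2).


Density difference: rho_p - rho_f = 1074 - 1000 = 74 kg/m^3
d^2 = (2.8e-04)^2 = 7.84e-08 m^2
Numerator = (rho_p - rho_f) * g * d^2 = 74 * 9.81 * 7.84e-08 = 5.6913696e-05
Denominator = 18 * mu = 18 * 0.001 = 0.018
v_s = 5.6913696e-05 / 0.018 = 0.00316187 m/s
Check: Re = rho_f * v_s * d / mu = 1000 * 0.00316187 * 2.8e-04 / 0.001 = 0.885 < 1, so Stokes' law applies.

0.00316187 m/s


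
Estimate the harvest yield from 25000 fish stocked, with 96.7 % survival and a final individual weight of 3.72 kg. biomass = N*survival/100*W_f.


Survivors = 25000 * 96.7/100 = 24175 fish
Harvest biomass = survivors * W_f = 24175 * 3.72 = 89931 kg

89931 kg


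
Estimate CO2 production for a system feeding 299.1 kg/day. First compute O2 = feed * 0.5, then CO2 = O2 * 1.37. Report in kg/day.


O2 = 299.1 * 0.5 = 149.55
CO2 = 149.55 * 1.37 = 204.8835

204.8835 kg/day


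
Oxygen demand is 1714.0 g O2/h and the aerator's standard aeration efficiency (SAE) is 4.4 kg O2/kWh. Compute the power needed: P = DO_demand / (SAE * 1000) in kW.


SAE in g O2/kWh = 4.4 * 1000 = 4400 g/kWh
P = DO_demand / SAE_g = 1714.0 / 4400 = 0.389545 kW

0.389545 kW


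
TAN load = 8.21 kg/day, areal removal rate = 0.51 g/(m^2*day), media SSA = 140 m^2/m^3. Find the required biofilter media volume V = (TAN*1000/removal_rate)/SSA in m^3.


A = 8.21*1000 / 0.51 = 16098.039 m^2
V = 16098.039 / 140 = 114.986

114.986 m^3


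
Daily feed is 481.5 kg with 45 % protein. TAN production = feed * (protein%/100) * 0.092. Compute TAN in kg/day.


Protein in feed = 481.5 * 45/100 = 216.675 kg/day
TAN = protein * 0.092 = 216.675 * 0.092 = 19.9341 kg/day

19.9341 kg/day


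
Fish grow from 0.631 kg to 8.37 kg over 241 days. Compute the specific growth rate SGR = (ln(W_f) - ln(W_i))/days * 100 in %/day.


ln(W_f) = ln(8.37) = 2.1246539
ln(W_i) = ln(0.631) = -0.46044942
ln(W_f) - ln(W_i) = 2.1246539 - -0.46044942 = 2.5851033
SGR = 2.5851033 / 241 * 100 = 1.07266 %/day

1.07266 %/day


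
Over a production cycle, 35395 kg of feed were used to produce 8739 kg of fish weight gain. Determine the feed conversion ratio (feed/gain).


FCR = feed consumed / weight gained
FCR = 35395 kg / 8739 kg = 4.05023

4.05023


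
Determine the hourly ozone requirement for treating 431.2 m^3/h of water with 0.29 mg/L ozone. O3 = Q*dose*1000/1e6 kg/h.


O3 demand (mg/h) = Q * dose * 1000 = 431.2 * 0.29 * 1000 = 125048 mg/h
Convert mg to kg: 125048 / 1e6 = 0.125048 kg/h

0.125048 kg/h


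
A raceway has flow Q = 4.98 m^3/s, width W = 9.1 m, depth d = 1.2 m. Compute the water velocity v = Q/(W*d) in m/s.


Cross-sectional area = W * d = 9.1 * 1.2 = 10.92 m^2
Velocity = Q / A = 4.98 / 10.92 = 0.456044 m/s

0.456044 m/s


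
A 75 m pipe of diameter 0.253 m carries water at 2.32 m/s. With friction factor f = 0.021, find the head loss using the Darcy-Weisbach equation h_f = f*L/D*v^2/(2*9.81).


v^2 = 2.32^2 = 5.3824 m^2/s^2
L/D = 75/0.253 = 296.44269
h_f = f*(L/D)*v^2/(2g) = 0.021 * 296.44269 * 5.3824 / 19.62 = 1.7078 m

1.7078 m


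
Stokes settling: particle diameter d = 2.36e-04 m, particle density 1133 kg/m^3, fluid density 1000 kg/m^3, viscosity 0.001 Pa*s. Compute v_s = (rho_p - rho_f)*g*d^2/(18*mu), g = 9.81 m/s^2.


Density difference: rho_p - rho_f = 1133 - 1000 = 133 kg/m^3
d^2 = (2.36e-04)^2 = 5.5696e-08 m^2
Numerator = (rho_p - rho_f) * g * d^2 = 133 * 9.81 * 5.5696e-08 = 7.2668242e-05
Denominator = 18 * mu = 18 * 0.001 = 0.018
v_s = 7.2668242e-05 / 0.018 = 0.00403712 m/s
Check: Re = rho_f * v_s * d / mu = 1000 * 0.00403712 * 2.36e-04 / 0.001 = 0.953 < 1, so Stokes' law applies.

0.00403712 m/s


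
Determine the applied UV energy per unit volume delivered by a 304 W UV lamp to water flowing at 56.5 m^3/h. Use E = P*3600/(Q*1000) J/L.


Energy delivered per hour = 304 W * 3600 s = 1094400 J/h
Volume treated per hour = 56.5 m^3/h * 1000 = 56500 L/h
dose = 1094400 / 56500 = 19.3699 J/L

19.3699 J/L


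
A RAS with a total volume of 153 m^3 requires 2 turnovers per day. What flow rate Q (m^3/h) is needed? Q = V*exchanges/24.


Daily recirculation volume = 153 m^3 * 2 = 306 m^3/day
Flow rate Q = daily volume / 24 h = 306 / 24 = 12.75 m^3/h

12.75 m^3/h
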